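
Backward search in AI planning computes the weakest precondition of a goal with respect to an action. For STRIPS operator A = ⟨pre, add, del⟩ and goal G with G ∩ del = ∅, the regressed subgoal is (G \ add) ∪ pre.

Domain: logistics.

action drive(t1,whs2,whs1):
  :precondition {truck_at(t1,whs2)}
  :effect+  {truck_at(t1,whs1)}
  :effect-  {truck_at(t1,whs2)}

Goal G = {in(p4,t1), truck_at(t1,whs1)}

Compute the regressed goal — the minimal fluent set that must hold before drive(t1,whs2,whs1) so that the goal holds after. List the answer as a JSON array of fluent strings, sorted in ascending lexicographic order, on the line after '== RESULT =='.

Regress:
  G ∩ del = {}  (empty — regression defined)
  G \ add = {in(p4,t1), truck_at(t1,whs1)} \ {truck_at(t1,whs1)} = {in(p4,t1)}
  ∪ pre   = {in(p4,t1)} ∪ {truck_at(t1,whs2)}
          = {in(p4,t1), truck_at(t1,whs2)}

== RESULT ==
["in(p4,t1)", "truck_at(t1,whs2)"]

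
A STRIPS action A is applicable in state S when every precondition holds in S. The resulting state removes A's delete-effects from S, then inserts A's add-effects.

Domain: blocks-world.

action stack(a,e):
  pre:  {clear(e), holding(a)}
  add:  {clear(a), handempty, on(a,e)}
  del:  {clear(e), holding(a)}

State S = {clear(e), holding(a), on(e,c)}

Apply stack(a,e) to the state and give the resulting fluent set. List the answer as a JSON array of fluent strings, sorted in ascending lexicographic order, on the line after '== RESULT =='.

Progress:
  pre ⊆ S: {clear(e), holding(a)} ⊆ S  — applicable
  S \ del = {on(e,c)}
  ∪ add   = {clear(a), handempty, on(a,e), on(e,c)}

== RESULT ==
["clear(a)", "handempty", "on(a,e)", "on(e,c)"]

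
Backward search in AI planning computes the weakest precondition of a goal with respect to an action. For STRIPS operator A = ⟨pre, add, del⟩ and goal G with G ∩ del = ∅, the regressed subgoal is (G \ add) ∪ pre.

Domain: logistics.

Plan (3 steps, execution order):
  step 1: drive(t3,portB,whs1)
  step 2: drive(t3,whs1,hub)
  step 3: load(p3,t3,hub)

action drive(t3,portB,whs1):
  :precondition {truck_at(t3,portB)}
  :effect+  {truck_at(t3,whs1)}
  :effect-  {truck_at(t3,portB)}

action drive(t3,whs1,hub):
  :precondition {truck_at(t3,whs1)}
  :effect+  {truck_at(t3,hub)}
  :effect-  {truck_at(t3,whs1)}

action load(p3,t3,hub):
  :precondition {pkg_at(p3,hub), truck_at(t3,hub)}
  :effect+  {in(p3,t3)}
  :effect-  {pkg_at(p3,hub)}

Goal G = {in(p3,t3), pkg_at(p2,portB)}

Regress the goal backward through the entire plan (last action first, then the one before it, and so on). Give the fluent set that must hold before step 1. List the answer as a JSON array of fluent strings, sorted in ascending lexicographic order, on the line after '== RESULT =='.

Regress step by step:
  through step 3 (load(p3,t3,hub)): drop {in(p3,t3)}, keep {pkg_at(p2,portB)}, require {pkg_at(p3,hub), truck_at(t3,hub)}
    → {pkg_at(p2,portB), pkg_at(p3,hub), truck_at(t3,hub)}
  through step 2 (drive(t3,whs1,hub)): drop {truck_at(t3,hub)}, keep {pkg_at(p2,portB), pkg_at(p3,hub)}, require {truck_at(t3,whs1)}
    → {pkg_at(p2,portB), pkg_at(p3,hub), truck_at(t3,whs1)}
  through step 1 (drive(t3,portB,whs1)): drop {truck_at(t3,whs1)}, keep {pkg_at(p2,portB), pkg_at(p3,hub)}, require {truck_at(t3,portB)}
    → {pkg_at(p2,portB), pkg_at(p3,hub), truck_at(t3,portB)}

== RESULT ==
["pkg_at(p2,portB)", "pkg_at(p3,hub)", "truck_at(t3,portB)"]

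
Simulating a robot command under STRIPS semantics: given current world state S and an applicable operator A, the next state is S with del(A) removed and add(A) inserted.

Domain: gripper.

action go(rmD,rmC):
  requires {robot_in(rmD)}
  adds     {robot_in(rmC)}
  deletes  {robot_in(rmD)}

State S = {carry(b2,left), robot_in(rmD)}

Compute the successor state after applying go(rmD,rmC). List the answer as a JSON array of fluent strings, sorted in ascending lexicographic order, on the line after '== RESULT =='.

Compute (S \ del) ∪ add:
  pre ⊆ S: {robot_in(rmD)} ⊆ S  — applicable
  S \ del = {carry(b2,left)}
  ∪ add   = {carry(b2,left), robot_in(rmC)}

== RESULT ==
["carry(b2,left)", "robot_in(rmC)"]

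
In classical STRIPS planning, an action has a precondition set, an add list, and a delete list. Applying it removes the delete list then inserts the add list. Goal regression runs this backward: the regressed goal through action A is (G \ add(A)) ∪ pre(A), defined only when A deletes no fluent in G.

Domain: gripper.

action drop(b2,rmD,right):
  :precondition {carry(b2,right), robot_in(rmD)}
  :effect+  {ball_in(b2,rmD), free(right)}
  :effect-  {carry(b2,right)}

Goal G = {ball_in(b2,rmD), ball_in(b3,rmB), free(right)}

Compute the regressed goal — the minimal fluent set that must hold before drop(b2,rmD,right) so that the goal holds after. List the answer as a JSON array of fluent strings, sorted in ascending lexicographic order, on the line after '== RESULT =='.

Compute (G \ add) ∪ pre:
  G ∩ del = {}  (empty — regression defined)
  G \ add = {ball_in(b2,rmD), ball_in(b3,rmB), free(right)} \ {ball_in(b2,rmD), free(right)} = {ball_in(b3,rmB)}
  ∪ pre   = {ball_in(b3,rmB)} ∪ {carry(b2,right), robot_in(rmD)}
          = {ball_in(b3,rmB), carry(b2,right), robot_in(rmD)}

== RESULT ==
["ball_in(b3,rmB)", "carry(b2,right)", "robot_in(rmD)"]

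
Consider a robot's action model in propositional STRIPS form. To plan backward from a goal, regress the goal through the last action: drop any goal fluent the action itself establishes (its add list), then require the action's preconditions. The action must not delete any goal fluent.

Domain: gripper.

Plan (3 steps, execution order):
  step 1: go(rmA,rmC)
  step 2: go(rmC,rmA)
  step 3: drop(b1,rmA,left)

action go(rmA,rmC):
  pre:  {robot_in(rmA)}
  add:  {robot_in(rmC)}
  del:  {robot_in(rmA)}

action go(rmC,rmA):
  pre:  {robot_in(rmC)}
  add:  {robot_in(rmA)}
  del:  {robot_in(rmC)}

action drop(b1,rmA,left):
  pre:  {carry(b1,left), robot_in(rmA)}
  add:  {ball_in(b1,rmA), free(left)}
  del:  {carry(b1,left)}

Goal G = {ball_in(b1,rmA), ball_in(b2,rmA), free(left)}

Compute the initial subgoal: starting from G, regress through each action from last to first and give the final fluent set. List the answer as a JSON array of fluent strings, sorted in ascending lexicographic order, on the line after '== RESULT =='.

Regress step by step:
  through step 3 (drop(b1,rmA,left)): drop {ball_in(b1,rmA), free(left)}, keep {ball_in(b2,rmA)}, require {carry(b1,left), robot_in(rmA)}
    → {ball_in(b2,rmA), carry(b1,left), robot_in(rmA)}
  through step 2 (go(rmC,rmA)): drop {robot_in(rmA)}, keep {ball_in(b2,rmA), carry(b1,left)}, require {robot_in(rmC)}
    → {ball_in(b2,rmA), carry(b1,left), robot_in(rmC)}
  through step 1 (go(rmA,rmC)): drop {robot_in(rmC)}, keep {ball_in(b2,rmA), carry(b1,left)}, require {robot_in(rmA)}
    → {ball_in(b2,rmA), carry(b1,left), robot_in(rmA)}

== RESULT ==
["ball_in(b2,rmA)", "carry(b1,left)", "robot_in(rmA)"]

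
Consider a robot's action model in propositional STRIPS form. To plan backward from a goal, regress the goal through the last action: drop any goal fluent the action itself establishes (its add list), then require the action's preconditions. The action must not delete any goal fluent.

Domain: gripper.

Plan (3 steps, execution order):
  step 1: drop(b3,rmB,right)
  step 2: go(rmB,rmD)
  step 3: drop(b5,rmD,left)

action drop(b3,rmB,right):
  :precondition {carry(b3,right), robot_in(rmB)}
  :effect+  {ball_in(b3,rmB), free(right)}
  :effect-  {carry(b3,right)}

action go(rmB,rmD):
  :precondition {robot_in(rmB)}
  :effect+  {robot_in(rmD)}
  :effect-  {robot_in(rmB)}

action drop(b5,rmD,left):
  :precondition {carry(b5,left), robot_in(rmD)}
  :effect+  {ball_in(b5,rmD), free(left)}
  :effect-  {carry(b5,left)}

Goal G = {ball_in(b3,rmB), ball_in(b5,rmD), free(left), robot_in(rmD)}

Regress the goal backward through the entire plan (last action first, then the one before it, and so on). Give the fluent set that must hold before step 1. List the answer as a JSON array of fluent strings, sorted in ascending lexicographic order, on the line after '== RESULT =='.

Regress step by step:
  through step 3 (drop(b5,rmD,left)): drop {ball_in(b5,rmD), free(left)}, keep {ball_in(b3,rmB), robot_in(rmD)}, require {carry(b5,left), robot_in(rmD)}
    → {ball_in(b3,rmB), carry(b5,left), robot_in(rmD)}
  through step 2 (go(rmB,rmD)): drop {robot_in(rmD)}, keep {ball_in(b3,rmB), carry(b5,left)}, require {robot_in(rmB)}
    → {ball_in(b3,rmB), carry(b5,left), robot_in(rmB)}
  through step 1 (drop(b3,rmB,right)): drop {ball_in(b3,rmB)}, keep {carry(b5,left), robot_in(rmB)}, require {carry(b3,right), robot_in(rmB)}
    → {carry(b3,right), carry(b5,left), robot_in(rmB)}

== RESULT ==
["carry(b3,right)", "carry(b5,left)", "robot_in(rmB)"]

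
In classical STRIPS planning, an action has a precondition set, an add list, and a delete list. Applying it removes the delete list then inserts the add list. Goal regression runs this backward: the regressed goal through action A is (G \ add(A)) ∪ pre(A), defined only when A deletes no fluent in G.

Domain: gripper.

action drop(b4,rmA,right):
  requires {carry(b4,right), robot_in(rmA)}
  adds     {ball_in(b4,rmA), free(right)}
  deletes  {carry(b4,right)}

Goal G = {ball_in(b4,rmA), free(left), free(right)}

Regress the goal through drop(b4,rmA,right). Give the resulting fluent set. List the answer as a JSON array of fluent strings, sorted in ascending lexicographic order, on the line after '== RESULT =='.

Regress:
  G ∩ del = {}  (empty — regression defined)
  G \ add = {ball_in(b4,rmA), free(left), free(right)} \ {ball_in(b4,rmA), free(right)} = {free(left)}
  ∪ pre   = {free(left)} ∪ {carry(b4,right), robot_in(rmA)}
          = {carry(b4,right), free(left), robot_in(rmA)}

== RESULT ==
["carry(b4,right)", "free(left)", "robot_in(rmA)"]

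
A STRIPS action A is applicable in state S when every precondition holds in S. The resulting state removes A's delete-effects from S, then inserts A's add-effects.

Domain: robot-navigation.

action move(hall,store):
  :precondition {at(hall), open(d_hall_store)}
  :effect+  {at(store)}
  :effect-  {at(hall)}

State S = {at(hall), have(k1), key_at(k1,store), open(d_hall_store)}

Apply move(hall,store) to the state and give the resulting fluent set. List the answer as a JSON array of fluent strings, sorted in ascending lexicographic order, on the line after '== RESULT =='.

Progress:
  pre ⊆ S: {at(hall), open(d_hall_store)} ⊆ S  — applicable
  S \ del = {have(k1), key_at(k1,store), open(d_hall_store)}
  ∪ add   = {at(store), have(k1), key_at(k1,store), open(d_hall_store)}

== RESULT ==
["at(store)", "have(k1)", "key_at(k1,store)", "open(d_hall_store)"]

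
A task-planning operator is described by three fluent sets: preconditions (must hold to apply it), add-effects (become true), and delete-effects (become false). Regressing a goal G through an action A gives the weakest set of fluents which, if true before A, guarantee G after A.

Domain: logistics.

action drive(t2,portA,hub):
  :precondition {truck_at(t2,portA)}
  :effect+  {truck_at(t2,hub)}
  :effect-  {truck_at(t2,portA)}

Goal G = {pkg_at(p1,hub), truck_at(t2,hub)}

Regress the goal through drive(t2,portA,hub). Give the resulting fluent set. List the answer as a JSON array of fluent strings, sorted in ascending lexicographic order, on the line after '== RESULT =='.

Compute (G \ add) ∪ pre:
  G ∩ del = {}  (empty — regression defined)
  G \ add = {pkg_at(p1,hub), truck_at(t2,hub)} \ {truck_at(t2,hub)} = {pkg_at(p1,hub)}
  ∪ pre   = {pkg_at(p1,hub)} ∪ {truck_at(t2,portA)}
          = {pkg_at(p1,hub), truck_at(t2,portA)}

== RESULT ==
["pkg_at(p1,hub)", "truck_at(t2,portA)"]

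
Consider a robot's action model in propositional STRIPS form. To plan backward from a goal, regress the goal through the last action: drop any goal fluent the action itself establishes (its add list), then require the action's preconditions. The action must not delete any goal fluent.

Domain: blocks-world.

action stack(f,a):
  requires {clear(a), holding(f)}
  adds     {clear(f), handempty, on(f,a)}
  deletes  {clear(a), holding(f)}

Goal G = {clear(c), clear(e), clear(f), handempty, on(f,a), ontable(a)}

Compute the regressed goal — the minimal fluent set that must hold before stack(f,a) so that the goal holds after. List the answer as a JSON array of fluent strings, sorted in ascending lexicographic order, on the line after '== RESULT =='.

Regress:
  G ∩ del = {}  (empty — regression defined)
  G \ add = {clear(c), clear(e), clear(f), handempty, on(f,a), ontable(a)} \ {clear(f), handempty, on(f,a)} = {clear(c), clear(e), ontable(a)}
  ∪ pre   = {clear(c), clear(e), ontable(a)} ∪ {clear(a), holding(f)}
          = {clear(a), clear(c), clear(e), holding(f), ontable(a)}

== RESULT ==
["clear(a)", "clear(c)", "clear(e)", "holding(f)", "ontable(a)"]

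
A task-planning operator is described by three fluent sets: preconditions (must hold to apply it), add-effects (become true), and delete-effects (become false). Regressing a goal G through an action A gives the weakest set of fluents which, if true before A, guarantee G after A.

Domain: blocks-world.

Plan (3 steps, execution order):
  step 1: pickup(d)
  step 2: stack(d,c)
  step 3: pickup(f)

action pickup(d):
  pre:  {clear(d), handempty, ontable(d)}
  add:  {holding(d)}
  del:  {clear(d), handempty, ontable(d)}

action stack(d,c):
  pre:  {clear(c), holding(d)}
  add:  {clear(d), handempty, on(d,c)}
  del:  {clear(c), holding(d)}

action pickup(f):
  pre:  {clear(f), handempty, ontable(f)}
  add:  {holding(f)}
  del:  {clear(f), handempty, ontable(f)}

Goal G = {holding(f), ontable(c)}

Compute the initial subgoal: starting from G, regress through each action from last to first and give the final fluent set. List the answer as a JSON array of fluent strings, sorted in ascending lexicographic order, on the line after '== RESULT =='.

Work backward from the goal:
  through step 3 (pickup(f)): drop {holding(f)}, keep {ontable(c)}, require {clear(f), handempty, ontable(f)}
    → {clear(f), handempty, ontable(c), ontable(f)}
  through step 2 (stack(d,c)): drop {handempty}, keep {clear(f), ontable(c), ontable(f)}, require {clear(c), holding(d)}
    → {clear(c), clear(f), holding(d), ontable(c), ontable(f)}
  through step 1 (pickup(d)): drop {holding(d)}, keep {clear(c), clear(f), ontable(c), ontable(f)}, require {clear(d), handempty, ontable(d)}
    → {clear(c), clear(d), clear(f), handempty, ontable(c), ontable(d), ontable(f)}

== RESULT ==
["clear(c)", "clear(d)", "clear(f)", "handempty", "ontable(c)", "ontable(d)", "ontable(f)"]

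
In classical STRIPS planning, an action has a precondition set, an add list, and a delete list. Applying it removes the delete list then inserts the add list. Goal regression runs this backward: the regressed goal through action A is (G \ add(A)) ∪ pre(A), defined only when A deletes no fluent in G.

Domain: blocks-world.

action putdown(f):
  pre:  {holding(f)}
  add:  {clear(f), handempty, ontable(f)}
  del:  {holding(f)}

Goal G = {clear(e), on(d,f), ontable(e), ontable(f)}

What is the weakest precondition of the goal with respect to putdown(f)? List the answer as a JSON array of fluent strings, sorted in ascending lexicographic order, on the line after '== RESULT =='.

Regress:
  G ∩ del = {}  (empty — regression defined)
  G \ add = {clear(e), on(d,f), ontable(e), ontable(f)} \ {clear(f), handempty, ontable(f)} = {clear(e), on(d,f), ontable(e)}
  ∪ pre   = {clear(e), on(d,f), ontable(e)} ∪ {holding(f)}
          = {clear(e), holding(f), on(d,f), ontable(e)}

== RESULT ==
["clear(e)", "holding(f)", "on(d,f)", "ontable(e)"]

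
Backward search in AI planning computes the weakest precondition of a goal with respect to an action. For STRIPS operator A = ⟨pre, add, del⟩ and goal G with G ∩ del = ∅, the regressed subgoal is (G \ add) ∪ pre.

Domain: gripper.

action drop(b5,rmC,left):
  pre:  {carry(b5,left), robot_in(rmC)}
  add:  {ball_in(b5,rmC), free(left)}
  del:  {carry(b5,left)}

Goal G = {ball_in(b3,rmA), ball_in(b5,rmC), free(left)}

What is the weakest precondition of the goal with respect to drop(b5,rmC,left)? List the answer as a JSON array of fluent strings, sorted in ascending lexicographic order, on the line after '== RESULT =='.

Compute (G \ add) ∪ pre:
  G ∩ del = {}  (empty — regression defined)
  G \ add = {ball_in(b3,rmA), ball_in(b5,rmC), free(left)} \ {ball_in(b5,rmC), free(left)} = {ball_in(b3,rmA)}
  ∪ pre   = {ball_in(b3,rmA)} ∪ {carry(b5,left), robot_in(rmC)}
          = {ball_in(b3,rmA), carry(b5,left), robot_in(rmC)}

== RESULT ==
["ball_in(b3,rmA)", "carry(b5,left)", "robot_in(rmC)"]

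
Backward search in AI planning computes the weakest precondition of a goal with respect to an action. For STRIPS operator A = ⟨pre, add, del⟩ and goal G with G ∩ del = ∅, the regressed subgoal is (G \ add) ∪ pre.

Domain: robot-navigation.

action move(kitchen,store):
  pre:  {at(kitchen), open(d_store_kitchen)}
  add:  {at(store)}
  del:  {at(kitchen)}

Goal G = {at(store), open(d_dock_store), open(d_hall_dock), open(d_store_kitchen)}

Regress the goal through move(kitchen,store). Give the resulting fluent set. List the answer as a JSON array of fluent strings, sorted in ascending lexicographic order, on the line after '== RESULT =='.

Compute (G \ add) ∪ pre:
  G ∩ del = {}  (empty — regression defined)
  G \ add = {at(store), open(d_dock_store), open(d_hall_dock), open(d_store_kitchen)} \ {at(store)} = {open(d_dock_store), open(d_hall_dock), open(d_store_kitchen)}
  ∪ pre   = {open(d_dock_store), open(d_hall_dock), open(d_store_kitchen)} ∪ {at(kitchen), open(d_store_kitchen)}
          = {at(kitchen), open(d_dock_store), open(d_hall_dock), open(d_store_kitchen)}

== RESULT ==
["at(kitchen)", "open(d_dock_store)", "open(d_hall_dock)", "open(d_store_kitchen)"]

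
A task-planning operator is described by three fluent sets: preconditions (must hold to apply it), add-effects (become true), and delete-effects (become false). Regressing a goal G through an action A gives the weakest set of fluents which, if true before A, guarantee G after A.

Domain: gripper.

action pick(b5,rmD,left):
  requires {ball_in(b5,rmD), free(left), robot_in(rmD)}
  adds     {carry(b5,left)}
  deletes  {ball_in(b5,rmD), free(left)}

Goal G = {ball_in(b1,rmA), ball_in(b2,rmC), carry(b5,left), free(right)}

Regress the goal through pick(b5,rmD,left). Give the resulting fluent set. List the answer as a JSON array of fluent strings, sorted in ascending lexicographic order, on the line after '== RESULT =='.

Compute (G \ add) ∪ pre:
  G ∩ del = {}  (empty — regression defined)
  G \ add = {ball_in(b1,rmA), ball_in(b2,rmC), carry(b5,left), free(right)} \ {carry(b5,left)} = {ball_in(b1,rmA), ball_in(b2,rmC), free(right)}
  ∪ pre   = {ball_in(b1,rmA), ball_in(b2,rmC), free(right)} ∪ {ball_in(b5,rmD), free(left), robot_in(rmD)}
          = {ball_in(b1,rmA), ball_in(b2,rmC), ball_in(b5,rmD), free(left), free(right), robot_in(rmD)}

== RESULT ==
["ball_in(b1,rmA)", "ball_in(b2,rmC)", "ball_in(b5,rmD)", "free(left)", "free(right)", "robot_in(rmD)"]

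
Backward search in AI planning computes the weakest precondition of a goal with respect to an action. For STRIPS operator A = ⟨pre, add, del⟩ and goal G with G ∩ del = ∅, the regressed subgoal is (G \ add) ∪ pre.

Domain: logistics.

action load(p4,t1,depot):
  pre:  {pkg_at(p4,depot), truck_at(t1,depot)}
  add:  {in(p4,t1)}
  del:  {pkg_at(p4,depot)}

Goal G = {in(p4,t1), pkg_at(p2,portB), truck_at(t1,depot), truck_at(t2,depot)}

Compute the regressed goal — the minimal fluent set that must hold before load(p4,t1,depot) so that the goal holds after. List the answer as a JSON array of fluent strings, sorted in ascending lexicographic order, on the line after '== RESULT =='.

Regress:
  G ∩ del = {}  (empty — regression defined)
  G \ add = {in(p4,t1), pkg_at(p2,portB), truck_at(t1,depot), truck_at(t2,depot)} \ {in(p4,t1)} = {pkg_at(p2,portB), truck_at(t1,depot), truck_at(t2,depot)}
  ∪ pre   = {pkg_at(p2,portB), truck_at(t1,depot), truck_at(t2,depot)} ∪ {pkg_at(p4,depot), truck_at(t1,depot)}
          = {pkg_at(p2,portB), pkg_at(p4,depot), truck_at(t1,depot), truck_at(t2,depot)}

== RESULT ==
["pkg_at(p2,portB)", "pkg_at(p4,depot)", "truck_at(t1,depot)", "truck_at(t2,depot)"]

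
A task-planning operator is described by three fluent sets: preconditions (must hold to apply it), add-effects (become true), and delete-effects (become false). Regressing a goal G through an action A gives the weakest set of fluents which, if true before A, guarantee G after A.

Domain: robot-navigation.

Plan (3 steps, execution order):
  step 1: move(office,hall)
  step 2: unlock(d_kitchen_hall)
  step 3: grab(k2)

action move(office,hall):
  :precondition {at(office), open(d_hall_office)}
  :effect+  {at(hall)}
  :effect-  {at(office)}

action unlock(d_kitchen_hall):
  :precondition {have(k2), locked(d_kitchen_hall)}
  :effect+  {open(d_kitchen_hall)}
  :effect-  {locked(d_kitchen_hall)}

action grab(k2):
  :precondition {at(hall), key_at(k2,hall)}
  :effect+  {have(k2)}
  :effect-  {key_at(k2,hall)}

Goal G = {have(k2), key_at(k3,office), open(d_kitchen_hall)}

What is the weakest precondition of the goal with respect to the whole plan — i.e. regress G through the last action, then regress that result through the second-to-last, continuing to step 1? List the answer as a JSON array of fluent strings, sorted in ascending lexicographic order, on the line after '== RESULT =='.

Regress step by step:
  through step 3 (grab(k2)): drop {have(k2)}, keep {key_at(k3,office), open(d_kitchen_hall)}, require {at(hall), key_at(k2,hall)}
    → {at(hall), key_at(k2,hall), key_at(k3,office), open(d_kitchen_hall)}
  through step 2 (unlock(d_kitchen_hall)): drop {open(d_kitchen_hall)}, keep {at(hall), key_at(k2,hall), key_at(k3,office)}, require {have(k2), locked(d_kitchen_hall)}
    → {at(hall), have(k2), key_at(k2,hall), key_at(k3,office), locked(d_kitchen_hall)}
  through step 1 (move(office,hall)): drop {at(hall)}, keep {have(k2), key_at(k2,hall), key_at(k3,office), locked(d_kitchen_hall)}, require {at(office), open(d_hall_office)}
    → {at(office), have(k2), key_at(k2,hall), key_at(k3,office), locked(d_kitchen_hall), open(d_hall_office)}

== RESULT ==
["at(office)", "have(k2)", "key_at(k2,hall)", "key_at(k3,office)", "locked(d_kitchen_hall)", "open(d_hall_office)"]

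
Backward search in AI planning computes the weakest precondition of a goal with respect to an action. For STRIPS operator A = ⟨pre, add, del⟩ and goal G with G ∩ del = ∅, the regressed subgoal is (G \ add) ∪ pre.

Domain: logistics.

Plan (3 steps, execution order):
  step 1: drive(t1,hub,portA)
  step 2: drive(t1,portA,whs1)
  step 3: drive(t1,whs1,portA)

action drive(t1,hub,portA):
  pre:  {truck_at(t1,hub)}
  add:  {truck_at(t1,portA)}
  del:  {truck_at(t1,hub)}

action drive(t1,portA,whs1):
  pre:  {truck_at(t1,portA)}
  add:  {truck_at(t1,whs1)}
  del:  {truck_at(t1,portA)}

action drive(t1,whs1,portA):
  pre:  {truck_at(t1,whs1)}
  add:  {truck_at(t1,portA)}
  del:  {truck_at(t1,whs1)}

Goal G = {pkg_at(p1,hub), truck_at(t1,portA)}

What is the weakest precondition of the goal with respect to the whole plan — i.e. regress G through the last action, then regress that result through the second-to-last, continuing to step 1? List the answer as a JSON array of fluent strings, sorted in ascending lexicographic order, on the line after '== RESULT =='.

Work backward from the goal:
  through step 3 (drive(t1,whs1,portA)): drop {truck_at(t1,portA)}, keep {pkg_at(p1,hub)}, require {truck_at(t1,whs1)}
    → {pkg_at(p1,hub), truck_at(t1,whs1)}
  through step 2 (drive(t1,portA,whs1)): drop {truck_at(t1,whs1)}, keep {pkg_at(p1,hub)}, require {truck_at(t1,portA)}
    → {pkg_at(p1,hub), truck_at(t1,portA)}
  through step 1 (drive(t1,hub,portA)): drop {truck_at(t1,portA)}, keep {pkg_at(p1,hub)}, require {truck_at(t1,hub)}
    → {pkg_at(p1,hub), truck_at(t1,hub)}

== RESULT ==
["pkg_at(p1,hub)", "truck_at(t1,hub)"]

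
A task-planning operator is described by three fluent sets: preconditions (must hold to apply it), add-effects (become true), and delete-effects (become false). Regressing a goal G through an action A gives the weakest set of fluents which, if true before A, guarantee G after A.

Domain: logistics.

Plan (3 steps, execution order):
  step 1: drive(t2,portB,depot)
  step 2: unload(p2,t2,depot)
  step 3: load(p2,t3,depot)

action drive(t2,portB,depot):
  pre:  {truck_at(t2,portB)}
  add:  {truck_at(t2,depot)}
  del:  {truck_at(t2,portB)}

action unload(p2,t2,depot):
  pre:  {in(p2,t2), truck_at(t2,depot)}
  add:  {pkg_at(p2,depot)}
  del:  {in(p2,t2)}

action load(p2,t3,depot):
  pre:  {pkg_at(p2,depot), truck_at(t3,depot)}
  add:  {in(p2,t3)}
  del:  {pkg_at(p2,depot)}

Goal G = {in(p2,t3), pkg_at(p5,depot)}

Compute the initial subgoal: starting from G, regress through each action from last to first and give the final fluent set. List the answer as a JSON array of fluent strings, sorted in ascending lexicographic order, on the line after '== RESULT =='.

Regress step by step:
  through step 3 (load(p2,t3,depot)): drop {in(p2,t3)}, keep {pkg_at(p5,depot)}, require {pkg_at(p2,depot), truck_at(t3,depot)}
    → {pkg_at(p2,depot), pkg_at(p5,depot), truck_at(t3,depot)}
  through step 2 (unload(p2,t2,depot)): drop {pkg_at(p2,depot)}, keep {pkg_at(p5,depot), truck_at(t3,depot)}, require {in(p2,t2), truck_at(t2,depot)}
    → {in(p2,t2), pkg_at(p5,depot), truck_at(t2,depot), truck_at(t3,depot)}
  through step 1 (drive(t2,portB,depot)): drop {truck_at(t2,depot)}, keep {in(p2,t2), pkg_at(p5,depot), truck_at(t3,depot)}, require {truck_at(t2,portB)}
    → {in(p2,t2), pkg_at(p5,depot), truck_at(t2,portB), truck_at(t3,depot)}

== RESULT ==
["in(p2,t2)", "pkg_at(p5,depot)", "truck_at(t2,portB)", "truck_at(t3,depot)"]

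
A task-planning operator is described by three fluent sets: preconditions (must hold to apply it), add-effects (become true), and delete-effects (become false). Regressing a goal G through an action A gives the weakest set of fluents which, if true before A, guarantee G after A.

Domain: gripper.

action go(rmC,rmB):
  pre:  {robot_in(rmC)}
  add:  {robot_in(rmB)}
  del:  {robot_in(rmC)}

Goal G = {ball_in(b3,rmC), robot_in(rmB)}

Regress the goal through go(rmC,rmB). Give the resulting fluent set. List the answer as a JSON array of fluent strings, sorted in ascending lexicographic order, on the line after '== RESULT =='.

Compute (G \ add) ∪ pre:
  G ∩ del = {}  (empty — regression defined)
  G \ add = {ball_in(b3,rmC), robot_in(rmB)} \ {robot_in(rmB)} = {ball_in(b3,rmC)}
  ∪ pre   = {ball_in(b3,rmC)} ∪ {robot_in(rmC)}
          = {ball_in(b3,rmC), robot_in(rmC)}

== RESULT ==
["ball_in(b3,rmC)", "robot_in(rmC)"]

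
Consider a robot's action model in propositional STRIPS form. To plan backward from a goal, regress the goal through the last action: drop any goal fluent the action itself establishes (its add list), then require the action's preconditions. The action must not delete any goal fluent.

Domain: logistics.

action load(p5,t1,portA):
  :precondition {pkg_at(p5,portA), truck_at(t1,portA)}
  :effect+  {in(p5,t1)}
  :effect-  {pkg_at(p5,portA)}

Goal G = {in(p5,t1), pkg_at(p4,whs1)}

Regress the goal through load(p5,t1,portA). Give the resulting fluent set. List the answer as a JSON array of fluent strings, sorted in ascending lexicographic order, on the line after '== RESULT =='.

Compute (G \ add) ∪ pre:
  G ∩ del = {}  (empty — regression defined)
  G \ add = {in(p5,t1), pkg_at(p4,whs1)} \ {in(p5,t1)} = {pkg_at(p4,whs1)}
  ∪ pre   = {pkg_at(p4,whs1)} ∪ {pkg_at(p5,portA), truck_at(t1,portA)}
          = {pkg_at(p4,whs1), pkg_at(p5,portA), truck_at(t1,portA)}

== RESULT ==
["pkg_at(p4,whs1)", "pkg_at(p5,portA)", "truck_at(t1,portA)"]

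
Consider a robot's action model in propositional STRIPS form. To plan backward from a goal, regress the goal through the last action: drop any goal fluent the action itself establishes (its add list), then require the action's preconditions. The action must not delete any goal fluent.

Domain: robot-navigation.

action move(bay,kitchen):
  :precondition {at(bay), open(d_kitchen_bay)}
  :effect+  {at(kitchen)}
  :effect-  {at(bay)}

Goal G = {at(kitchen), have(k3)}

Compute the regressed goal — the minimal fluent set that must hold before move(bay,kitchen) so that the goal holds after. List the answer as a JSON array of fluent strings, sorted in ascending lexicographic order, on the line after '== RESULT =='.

Regress:
  G ∩ del = {}  (empty — regression defined)
  G \ add = {at(kitchen), have(k3)} \ {at(kitchen)} = {have(k3)}
  ∪ pre   = {have(k3)} ∪ {at(bay), open(d_kitchen_bay)}
          = {at(bay), have(k3), open(d_kitchen_bay)}

== RESULT ==
["at(bay)", "have(k3)", "open(d_kitchen_bay)"]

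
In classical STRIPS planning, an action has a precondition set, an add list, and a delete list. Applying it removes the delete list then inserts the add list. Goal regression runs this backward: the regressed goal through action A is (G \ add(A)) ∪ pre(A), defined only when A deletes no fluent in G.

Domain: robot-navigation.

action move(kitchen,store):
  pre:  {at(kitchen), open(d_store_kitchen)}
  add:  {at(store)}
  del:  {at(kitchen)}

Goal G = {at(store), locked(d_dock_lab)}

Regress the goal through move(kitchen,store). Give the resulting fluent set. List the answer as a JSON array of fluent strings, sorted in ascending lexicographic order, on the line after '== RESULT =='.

Compute (G \ add) ∪ pre:
  G ∩ del = {}  (empty — regression defined)
  G \ add = {at(store), locked(d_dock_lab)} \ {at(store)} = {locked(d_dock_lab)}
  ∪ pre   = {locked(d_dock_lab)} ∪ {at(kitchen), open(d_store_kitchen)}
          = {at(kitchen), locked(d_dock_lab), open(d_store_kitchen)}

== RESULT ==
["at(kitchen)", "locked(d_dock_lab)", "open(d_store_kitchen)"]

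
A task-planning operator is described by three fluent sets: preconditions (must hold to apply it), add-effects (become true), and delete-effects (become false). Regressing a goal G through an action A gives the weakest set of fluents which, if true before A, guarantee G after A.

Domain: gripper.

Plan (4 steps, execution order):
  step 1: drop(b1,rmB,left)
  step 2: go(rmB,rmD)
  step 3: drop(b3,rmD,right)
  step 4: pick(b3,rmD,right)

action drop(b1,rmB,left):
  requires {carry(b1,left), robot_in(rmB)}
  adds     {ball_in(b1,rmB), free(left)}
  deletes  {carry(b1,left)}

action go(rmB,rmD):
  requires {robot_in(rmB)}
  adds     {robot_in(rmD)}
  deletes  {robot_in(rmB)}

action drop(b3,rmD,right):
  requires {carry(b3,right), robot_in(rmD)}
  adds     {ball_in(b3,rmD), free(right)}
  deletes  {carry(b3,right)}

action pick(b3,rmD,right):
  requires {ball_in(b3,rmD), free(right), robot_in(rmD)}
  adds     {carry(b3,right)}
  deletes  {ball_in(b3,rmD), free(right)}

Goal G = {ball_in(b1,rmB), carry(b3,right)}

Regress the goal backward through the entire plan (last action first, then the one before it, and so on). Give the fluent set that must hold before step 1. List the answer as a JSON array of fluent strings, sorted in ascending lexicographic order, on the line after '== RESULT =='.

Work backward from the goal:
  through step 4 (pick(b3,rmD,right)): drop {carry(b3,right)}, keep {ball_in(b1,rmB)}, require {ball_in(b3,rmD), free(right), robot_in(rmD)}
    → {ball_in(b1,rmB), ball_in(b3,rmD), free(right), robot_in(rmD)}
  through step 3 (drop(b3,rmD,right)): drop {ball_in(b3,rmD), free(right)}, keep {ball_in(b1,rmB), robot_in(rmD)}, require {carry(b3,right), robot_in(rmD)}
    → {ball_in(b1,rmB), carry(b3,right), robot_in(rmD)}
  through step 2 (go(rmB,rmD)): drop {robot_in(rmD)}, keep {ball_in(b1,rmB), carry(b3,right)}, require {robot_in(rmB)}
    → {ball_in(b1,rmB), carry(b3,right), robot_in(rmB)}
  through step 1 (drop(b1,rmB,left)): drop {ball_in(b1,rmB)}, keep {carry(b3,right), robot_in(rmB)}, require {carry(b1,left), robot_in(rmB)}
    → {carry(b1,left), carry(b3,right), robot_in(rmB)}

== RESULT ==
["carry(b1,left)", "carry(b3,right)", "robot_in(rmB)"]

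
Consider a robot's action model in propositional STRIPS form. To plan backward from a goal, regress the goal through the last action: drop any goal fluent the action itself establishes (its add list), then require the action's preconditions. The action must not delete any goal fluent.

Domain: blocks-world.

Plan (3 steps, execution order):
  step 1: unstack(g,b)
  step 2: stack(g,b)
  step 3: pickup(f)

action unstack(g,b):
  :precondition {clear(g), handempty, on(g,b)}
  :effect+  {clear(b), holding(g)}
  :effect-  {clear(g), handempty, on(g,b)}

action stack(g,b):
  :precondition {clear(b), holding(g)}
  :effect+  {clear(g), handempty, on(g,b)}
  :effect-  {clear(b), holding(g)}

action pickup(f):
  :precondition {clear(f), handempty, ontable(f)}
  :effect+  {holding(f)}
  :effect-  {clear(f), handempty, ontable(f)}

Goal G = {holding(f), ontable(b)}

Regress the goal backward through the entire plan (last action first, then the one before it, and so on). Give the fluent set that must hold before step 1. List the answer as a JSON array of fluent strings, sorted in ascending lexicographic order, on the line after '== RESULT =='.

Work backward from the goal:
  through step 3 (pickup(f)): drop {holding(f)}, keep {ontable(b)}, require {clear(f), handempty, ontable(f)}
    → {clear(f), handempty, ontable(b), ontable(f)}
  through step 2 (stack(g,b)): drop {handempty}, keep {clear(f), ontable(b), ontable(f)}, require {clear(b), holding(g)}
    → {clear(b), clear(f), holding(g), ontable(b), ontable(f)}
  through step 1 (unstack(g,b)): drop {clear(b), holding(g)}, keep {clear(f), ontable(b), ontable(f)}, require {clear(g), handempty, on(g,b)}
    → {clear(f), clear(g), handempty, on(g,b), ontable(b), ontable(f)}

== RESULT ==
["clear(f)", "clear(g)", "handempty", "on(g,b)", "ontable(b)", "ontable(f)"]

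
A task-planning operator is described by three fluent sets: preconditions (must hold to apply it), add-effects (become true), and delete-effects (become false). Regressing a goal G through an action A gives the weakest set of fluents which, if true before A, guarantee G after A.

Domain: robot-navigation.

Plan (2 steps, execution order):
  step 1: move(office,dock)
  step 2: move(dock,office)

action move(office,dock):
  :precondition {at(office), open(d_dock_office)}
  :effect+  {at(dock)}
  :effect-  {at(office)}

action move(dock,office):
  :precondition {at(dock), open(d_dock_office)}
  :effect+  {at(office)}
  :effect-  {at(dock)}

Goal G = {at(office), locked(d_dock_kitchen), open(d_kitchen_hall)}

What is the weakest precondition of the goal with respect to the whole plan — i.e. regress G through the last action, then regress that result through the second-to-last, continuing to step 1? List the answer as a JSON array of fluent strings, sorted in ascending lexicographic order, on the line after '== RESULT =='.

Work backward from the goal:
  through step 2 (move(dock,office)): drop {at(office)}, keep {locked(d_dock_kitchen), open(d_kitchen_hall)}, require {at(dock), open(d_dock_office)}
    → {at(dock), locked(d_dock_kitchen), open(d_dock_office), open(d_kitchen_hall)}
  through step 1 (move(office,dock)): drop {at(dock)}, keep {locked(d_dock_kitchen), open(d_dock_office), open(d_kitchen_hall)}, require {at(office), open(d_dock_office)}
    → {at(office), locked(d_dock_kitchen), open(d_dock_office), open(d_kitchen_hall)}

== RESULT ==
["at(office)", "locked(d_dock_kitchen)", "open(d_dock_office)", "open(d_kitchen_hall)"]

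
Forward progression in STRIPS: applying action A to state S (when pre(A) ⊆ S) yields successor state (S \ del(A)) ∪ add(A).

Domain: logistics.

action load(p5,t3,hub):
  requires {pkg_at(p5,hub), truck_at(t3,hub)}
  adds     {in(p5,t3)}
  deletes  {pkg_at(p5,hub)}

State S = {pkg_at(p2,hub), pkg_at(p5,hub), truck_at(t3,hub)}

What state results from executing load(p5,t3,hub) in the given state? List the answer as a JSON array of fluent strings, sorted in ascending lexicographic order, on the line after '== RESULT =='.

Compute (S \ del) ∪ add:
  pre ⊆ S: {pkg_at(p5,hub), truck_at(t3,hub)} ⊆ S  — applicable
  S \ del = {pkg_at(p2,hub), truck_at(t3,hub)}
  ∪ add   = {in(p5,t3), pkg_at(p2,hub), truck_at(t3,hub)}

== RESULT ==
["in(p5,t3)", "pkg_at(p2,hub)", "truck_at(t3,hub)"]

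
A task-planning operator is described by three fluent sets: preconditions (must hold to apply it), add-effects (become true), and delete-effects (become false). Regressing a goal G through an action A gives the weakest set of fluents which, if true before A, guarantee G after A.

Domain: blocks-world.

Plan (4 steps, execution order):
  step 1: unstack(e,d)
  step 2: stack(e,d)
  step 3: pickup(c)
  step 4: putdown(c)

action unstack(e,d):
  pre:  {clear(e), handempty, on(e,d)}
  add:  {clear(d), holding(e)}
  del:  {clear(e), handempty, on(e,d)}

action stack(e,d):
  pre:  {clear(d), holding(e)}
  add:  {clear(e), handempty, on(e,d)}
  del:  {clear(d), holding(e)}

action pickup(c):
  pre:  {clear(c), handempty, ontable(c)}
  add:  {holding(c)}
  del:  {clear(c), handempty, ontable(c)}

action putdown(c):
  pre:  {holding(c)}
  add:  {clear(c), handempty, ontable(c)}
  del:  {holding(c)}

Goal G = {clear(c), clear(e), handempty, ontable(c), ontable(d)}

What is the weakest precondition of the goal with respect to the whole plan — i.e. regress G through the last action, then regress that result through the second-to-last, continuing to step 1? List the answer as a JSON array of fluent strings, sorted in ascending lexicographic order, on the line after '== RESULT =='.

Regress step by step:
  through step 4 (putdown(c)): drop {clear(c), handempty, ontable(c)}, keep {clear(e), ontable(d)}, require {holding(c)}
    → {clear(e), holding(c), ontable(d)}
  through step 3 (pickup(c)): drop {holding(c)}, keep {clear(e), ontable(d)}, require {clear(c), handempty, ontable(c)}
    → {clear(c), clear(e), handempty, ontable(c), ontable(d)}
  through step 2 (stack(e,d)): drop {clear(e), handempty}, keep {clear(c), ontable(c), ontable(d)}, require {clear(d), holding(e)}
    → {clear(c), clear(d), holding(e), ontable(c), ontable(d)}
  through step 1 (unstack(e,d)): drop {clear(d), holding(e)}, keep {clear(c), ontable(c), ontable(d)}, require {clear(e), handempty, on(e,d)}
    → {clear(c), clear(e), handempty, on(e,d), ontable(c), ontable(d)}

== RESULT ==
["clear(c)", "clear(e)", "handempty", "on(e,d)", "ontable(c)", "ontable(d)"]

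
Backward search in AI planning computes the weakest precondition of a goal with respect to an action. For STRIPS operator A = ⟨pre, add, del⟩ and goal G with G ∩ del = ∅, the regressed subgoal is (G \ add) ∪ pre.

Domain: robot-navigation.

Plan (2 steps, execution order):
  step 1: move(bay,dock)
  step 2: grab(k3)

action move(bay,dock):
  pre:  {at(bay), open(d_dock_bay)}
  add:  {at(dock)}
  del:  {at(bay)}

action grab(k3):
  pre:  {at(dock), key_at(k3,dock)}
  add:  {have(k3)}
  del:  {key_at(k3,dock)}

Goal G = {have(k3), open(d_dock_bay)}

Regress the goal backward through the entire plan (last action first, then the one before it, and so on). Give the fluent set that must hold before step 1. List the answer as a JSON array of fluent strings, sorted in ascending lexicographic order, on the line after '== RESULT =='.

Regress step by step:
  through step 2 (grab(k3)): drop {have(k3)}, keep {open(d_dock_bay)}, require {at(dock), key_at(k3,dock)}
    → {at(dock), key_at(k3,dock), open(d_dock_bay)}
  through step 1 (move(bay,dock)): drop {at(dock)}, keep {key_at(k3,dock), open(d_dock_bay)}, require {at(bay), open(d_dock_bay)}
    → {at(bay), key_at(k3,dock), open(d_dock_bay)}

== RESULT ==
["at(bay)", "key_at(k3,dock)", "open(d_dock_bay)"]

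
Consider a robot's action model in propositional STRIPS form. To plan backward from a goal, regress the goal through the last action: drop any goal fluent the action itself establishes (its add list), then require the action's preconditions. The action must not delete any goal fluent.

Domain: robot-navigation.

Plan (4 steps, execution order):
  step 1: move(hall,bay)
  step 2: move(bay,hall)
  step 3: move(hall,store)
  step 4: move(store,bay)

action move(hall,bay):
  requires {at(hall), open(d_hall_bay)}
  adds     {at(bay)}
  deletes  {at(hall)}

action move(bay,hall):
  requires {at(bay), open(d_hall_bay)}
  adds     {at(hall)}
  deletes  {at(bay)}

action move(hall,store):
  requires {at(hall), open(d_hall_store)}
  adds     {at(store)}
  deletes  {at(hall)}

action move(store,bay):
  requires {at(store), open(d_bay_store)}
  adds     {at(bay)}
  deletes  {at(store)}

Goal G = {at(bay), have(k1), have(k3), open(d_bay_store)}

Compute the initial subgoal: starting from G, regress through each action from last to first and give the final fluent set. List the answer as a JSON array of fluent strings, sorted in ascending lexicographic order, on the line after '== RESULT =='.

Work backward from the goal:
  through step 4 (move(store,bay)): drop {at(bay)}, keep {have(k1), have(k3), open(d_bay_store)}, require {at(store), open(d_bay_store)}
    → {at(store), have(k1), have(k3), open(d_bay_store)}
  through step 3 (move(hall,store)): drop {at(store)}, keep {have(k1), have(k3), open(d_bay_store)}, require {at(hall), open(d_hall_store)}
    → {at(hall), have(k1), have(k3), open(d_bay_store), open(d_hall_store)}
  through step 2 (move(bay,hall)): drop {at(hall)}, keep {have(k1), have(k3), open(d_bay_store), open(d_hall_store)}, require {at(bay), open(d_hall_bay)}
    → {at(bay), have(k1), have(k3), open(d_bay_store), open(d_hall_bay), open(d_hall_store)}
  through step 1 (move(hall,bay)): drop {at(bay)}, keep {have(k1), have(k3), open(d_bay_store), open(d_hall_bay), open(d_hall_store)}, require {at(hall), open(d_hall_bay)}
    → {at(hall), have(k1), have(k3), open(d_bay_store), open(d_hall_bay), open(d_hall_store)}

== RESULT ==
["at(hall)", "have(k1)", "have(k3)", "open(d_bay_store)", "open(d_hall_bay)", "open(d_hall_store)"]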